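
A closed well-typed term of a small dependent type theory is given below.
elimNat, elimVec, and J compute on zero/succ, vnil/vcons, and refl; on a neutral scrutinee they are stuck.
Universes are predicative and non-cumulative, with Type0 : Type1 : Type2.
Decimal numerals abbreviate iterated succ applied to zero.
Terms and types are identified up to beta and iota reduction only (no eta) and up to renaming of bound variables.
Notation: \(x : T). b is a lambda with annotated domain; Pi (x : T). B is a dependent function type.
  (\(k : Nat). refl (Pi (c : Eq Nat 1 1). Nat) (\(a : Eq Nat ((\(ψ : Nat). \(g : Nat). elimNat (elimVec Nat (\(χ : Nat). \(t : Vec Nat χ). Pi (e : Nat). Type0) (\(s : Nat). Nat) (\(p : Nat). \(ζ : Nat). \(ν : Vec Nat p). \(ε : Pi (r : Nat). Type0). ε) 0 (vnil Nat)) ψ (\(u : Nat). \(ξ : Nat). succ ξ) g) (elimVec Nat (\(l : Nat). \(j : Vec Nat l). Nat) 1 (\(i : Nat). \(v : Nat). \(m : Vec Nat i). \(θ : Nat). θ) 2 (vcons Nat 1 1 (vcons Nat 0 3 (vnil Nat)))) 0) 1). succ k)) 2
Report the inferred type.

inferred type:
  Eq (Pi (k : Eq Nat 1 1). Nat) (\(c : Eq Nat 1 1). 3) (\(a : Eq Nat 1 1). 3)


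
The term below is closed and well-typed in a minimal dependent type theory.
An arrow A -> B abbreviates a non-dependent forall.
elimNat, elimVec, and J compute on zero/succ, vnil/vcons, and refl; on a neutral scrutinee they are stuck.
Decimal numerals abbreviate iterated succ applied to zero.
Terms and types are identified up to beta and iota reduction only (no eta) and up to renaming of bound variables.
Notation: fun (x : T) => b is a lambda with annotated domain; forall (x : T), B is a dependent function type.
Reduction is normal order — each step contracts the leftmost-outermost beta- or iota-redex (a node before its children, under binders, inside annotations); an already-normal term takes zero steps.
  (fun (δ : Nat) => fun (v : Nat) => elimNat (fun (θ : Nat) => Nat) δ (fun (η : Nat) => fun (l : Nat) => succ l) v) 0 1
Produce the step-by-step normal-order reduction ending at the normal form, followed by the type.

reduction (normal order):
  (fun (δ : Nat) => fun (v : Nat) => elimNat (fun (θ : Nat) => Nat) δ (fun (η : Nat) => fun (l : Nat) => succ l) v) 0 1
  ~> (fun (δ : Nat) => elimNat (fun (v : Nat) => Nat) 0 (fun (θ : Nat) => fun (η : Nat) => succ η) δ) 1
  ~> elimNat (fun (δ : Nat) => Nat) 0 (fun (v : Nat) => fun (θ : Nat) => succ θ) 1
  ~> (fun (δ : Nat) => fun (v : Nat) => succ v) 0 (elimNat (fun (θ : Nat) => Nat) 0 (fun (η : Nat) => fun (l : Nat) => succ l) 0)
  ~> (fun (δ : Nat) => succ δ) (elimNat (fun (v : Nat) => Nat) 0 (fun (θ : Nat) => fun (η : Nat) => succ η) 0)
  ~> succ (elimNat (fun (δ : Nat) => Nat) 0 (fun (v : Nat) => fun (θ : Nat) => succ θ) 0)
  ~> 1
the term's type:
  Nat


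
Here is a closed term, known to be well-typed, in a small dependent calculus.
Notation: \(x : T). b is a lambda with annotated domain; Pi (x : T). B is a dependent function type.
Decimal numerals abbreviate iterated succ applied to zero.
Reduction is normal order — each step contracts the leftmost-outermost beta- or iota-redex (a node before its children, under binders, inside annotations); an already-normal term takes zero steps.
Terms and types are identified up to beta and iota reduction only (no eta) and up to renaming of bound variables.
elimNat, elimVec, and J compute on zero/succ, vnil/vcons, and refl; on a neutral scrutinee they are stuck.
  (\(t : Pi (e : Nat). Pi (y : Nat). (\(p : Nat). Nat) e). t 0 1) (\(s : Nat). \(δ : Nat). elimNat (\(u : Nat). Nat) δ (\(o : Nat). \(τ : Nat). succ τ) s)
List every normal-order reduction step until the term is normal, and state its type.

reduction (normal order):
  (\(t : Pi (e : Nat). Pi (y : Nat). (\(p : Nat). Nat) e). t 0 1) (\(s : Nat). \(δ : Nat). elimNat (\(u : Nat). Nat) δ (\(o : Nat). \(τ : Nat). succ τ) s)
  ~> (\(t : Nat). \(e : Nat). elimNat (\(y : Nat). Nat) e (\(p : Nat). \(s : Nat). succ s) t) 0 1
  ~> (\(t : Nat). elimNat (\(e : Nat). Nat) t (\(y : Nat). \(p : Nat). succ p) 0) 1
  ~> elimNat (\(t : Nat). Nat) 1 (\(e : Nat). \(y : Nat). succ y) 0
  ~> 1
type:
  Nat


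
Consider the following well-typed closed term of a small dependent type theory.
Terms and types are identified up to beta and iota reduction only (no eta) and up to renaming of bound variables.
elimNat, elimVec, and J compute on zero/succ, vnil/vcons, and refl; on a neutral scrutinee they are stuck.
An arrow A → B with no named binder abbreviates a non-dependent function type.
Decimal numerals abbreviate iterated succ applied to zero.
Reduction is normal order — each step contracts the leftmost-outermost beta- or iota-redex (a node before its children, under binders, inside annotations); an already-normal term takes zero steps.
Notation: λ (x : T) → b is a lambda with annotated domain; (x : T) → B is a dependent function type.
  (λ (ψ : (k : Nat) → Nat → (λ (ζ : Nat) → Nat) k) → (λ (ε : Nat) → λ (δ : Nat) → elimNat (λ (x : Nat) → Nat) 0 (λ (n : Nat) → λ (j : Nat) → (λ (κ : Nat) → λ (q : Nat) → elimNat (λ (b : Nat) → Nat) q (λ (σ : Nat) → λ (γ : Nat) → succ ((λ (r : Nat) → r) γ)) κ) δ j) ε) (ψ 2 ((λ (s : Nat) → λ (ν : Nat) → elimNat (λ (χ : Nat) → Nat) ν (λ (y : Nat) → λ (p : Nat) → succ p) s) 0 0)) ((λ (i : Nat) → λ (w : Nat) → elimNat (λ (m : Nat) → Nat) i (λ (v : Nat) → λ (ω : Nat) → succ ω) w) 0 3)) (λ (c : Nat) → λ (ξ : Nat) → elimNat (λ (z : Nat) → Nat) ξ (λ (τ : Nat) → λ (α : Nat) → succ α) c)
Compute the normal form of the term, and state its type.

normal form:
  6
inferred type:
  Nat
observation: reduction starts at a beta-redex, and 47 normal-order steps reach the normal form.


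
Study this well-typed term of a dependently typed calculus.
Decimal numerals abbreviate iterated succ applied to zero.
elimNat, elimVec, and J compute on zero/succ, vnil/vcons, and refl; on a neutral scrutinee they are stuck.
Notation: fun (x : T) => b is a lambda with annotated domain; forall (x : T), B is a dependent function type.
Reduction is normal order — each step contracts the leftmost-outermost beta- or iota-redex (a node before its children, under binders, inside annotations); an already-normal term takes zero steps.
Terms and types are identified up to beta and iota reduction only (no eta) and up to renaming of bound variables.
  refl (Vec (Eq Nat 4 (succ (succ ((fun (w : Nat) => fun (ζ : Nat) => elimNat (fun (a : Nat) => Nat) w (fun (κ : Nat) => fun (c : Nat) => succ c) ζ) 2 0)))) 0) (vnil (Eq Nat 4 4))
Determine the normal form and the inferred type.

resulting normal form:
  refl (Vec (Eq Nat 4 4) 0) (vnil (Eq Nat 4 4))
the term's type:
  Eq (Vec (Eq Nat 4 4) 0) (vnil (Eq Nat 4 4)) (vnil (Eq Nat 4 4))
observation: contracting a beta-redex first, the term normalizes in 3 steps.


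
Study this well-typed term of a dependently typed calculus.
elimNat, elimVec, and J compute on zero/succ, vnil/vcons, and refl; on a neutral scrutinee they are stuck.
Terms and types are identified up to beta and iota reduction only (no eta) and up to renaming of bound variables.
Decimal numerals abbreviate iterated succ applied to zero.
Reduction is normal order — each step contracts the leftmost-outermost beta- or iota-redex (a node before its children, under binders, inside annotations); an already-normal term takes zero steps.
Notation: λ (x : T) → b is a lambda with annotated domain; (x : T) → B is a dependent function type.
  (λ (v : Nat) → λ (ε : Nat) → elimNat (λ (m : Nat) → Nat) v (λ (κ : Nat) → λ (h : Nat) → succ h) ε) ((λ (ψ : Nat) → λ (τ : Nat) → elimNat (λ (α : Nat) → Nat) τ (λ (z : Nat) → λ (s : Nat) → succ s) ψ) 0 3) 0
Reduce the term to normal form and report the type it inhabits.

normal form:
  3
inferred type:
  Nat
observation: the term reaches its normal form after 6 normal-order steps.


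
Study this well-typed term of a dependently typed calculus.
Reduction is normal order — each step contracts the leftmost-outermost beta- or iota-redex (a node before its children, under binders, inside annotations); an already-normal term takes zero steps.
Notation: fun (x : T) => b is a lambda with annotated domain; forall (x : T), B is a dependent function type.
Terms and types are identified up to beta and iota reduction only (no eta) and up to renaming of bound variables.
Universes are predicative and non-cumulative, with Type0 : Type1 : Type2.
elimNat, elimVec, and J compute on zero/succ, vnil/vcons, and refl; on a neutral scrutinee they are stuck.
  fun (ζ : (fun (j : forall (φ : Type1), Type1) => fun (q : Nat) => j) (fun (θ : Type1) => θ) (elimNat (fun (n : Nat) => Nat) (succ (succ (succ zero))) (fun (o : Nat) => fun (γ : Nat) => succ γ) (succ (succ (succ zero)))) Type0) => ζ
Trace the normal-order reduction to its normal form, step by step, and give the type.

normal-order reduction:
  fun (ζ : (fun (j : forall (φ : Type1), Type1) => fun (q : Nat) => j) (fun (θ : Type1) => θ) (elimNat (fun (n : Nat) => Nat) (succ (succ (succ zero))) (fun (o : Nat) => fun (γ : Nat) => succ γ) (succ (succ (succ zero)))) Type0) => ζ
  ~> fun (ζ : (fun (j : Nat) => fun (φ : Type1) => φ) (elimNat (fun (q : Nat) => Nat) (succ (succ (succ zero))) (fun (θ : Nat) => fun (n : Nat) => succ n) (succ (succ (succ zero)))) Type0) => ζ
  ~> fun (ζ : (fun (j : Type1) => j) Type0) => ζ
  ~> fun (ζ : Type0) => ζ
inferred type:
  forall (ζ : Type0), Type0


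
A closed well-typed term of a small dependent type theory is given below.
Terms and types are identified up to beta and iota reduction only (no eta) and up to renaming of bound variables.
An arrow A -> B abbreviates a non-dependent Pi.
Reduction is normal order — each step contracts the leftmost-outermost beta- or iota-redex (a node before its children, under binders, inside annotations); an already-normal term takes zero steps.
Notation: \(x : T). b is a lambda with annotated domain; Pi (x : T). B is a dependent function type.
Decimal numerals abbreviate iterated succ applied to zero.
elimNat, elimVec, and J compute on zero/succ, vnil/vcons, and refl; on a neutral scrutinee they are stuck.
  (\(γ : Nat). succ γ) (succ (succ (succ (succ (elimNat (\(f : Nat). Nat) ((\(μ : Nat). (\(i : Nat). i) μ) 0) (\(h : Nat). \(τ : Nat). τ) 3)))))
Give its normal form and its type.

normal form:
  5
inferred type:
  Nat
observation: the term reaches its normal form after 13 normal-order steps.


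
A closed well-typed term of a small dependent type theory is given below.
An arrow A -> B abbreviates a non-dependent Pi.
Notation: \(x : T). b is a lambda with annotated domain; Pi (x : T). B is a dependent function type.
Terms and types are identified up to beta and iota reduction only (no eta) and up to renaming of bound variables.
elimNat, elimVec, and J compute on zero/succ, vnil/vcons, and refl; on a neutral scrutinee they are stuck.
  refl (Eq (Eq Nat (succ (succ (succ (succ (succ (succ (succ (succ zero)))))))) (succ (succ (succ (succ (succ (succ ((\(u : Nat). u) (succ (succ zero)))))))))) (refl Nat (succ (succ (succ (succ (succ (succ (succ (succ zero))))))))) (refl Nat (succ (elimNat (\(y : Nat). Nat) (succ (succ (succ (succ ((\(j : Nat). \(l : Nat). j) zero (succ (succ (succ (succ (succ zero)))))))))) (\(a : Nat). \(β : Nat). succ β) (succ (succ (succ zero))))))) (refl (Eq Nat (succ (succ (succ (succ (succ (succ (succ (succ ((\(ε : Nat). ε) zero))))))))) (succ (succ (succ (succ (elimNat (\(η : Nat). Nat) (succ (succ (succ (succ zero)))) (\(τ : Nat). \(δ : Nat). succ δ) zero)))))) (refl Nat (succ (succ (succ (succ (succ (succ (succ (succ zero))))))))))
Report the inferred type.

inferred type:
  Eq (Eq (Eq Nat (succ (succ (succ (succ (succ (succ (succ (succ zero)))))))) (succ (succ (succ (succ (succ (succ (succ (succ zero))))))))) (refl Nat (succ (succ (succ (succ (succ (succ (succ (succ zero))))))))) (refl Nat (succ (succ (succ (succ (succ (succ (succ (succ zero)))))))))) (refl (Eq Nat (succ (succ (succ (succ (succ (succ (succ (succ zero)))))))) (succ (succ (succ (succ (succ (succ (succ (succ zero))))))))) (refl Nat (succ (succ (succ (succ (succ (succ (succ (succ zero)))))))))) (refl (Eq Nat (succ (succ (succ (succ (succ (succ (succ (succ zero)))))))) (succ (succ (succ (succ (succ (succ (succ (succ zero))))))))) (refl Nat (succ (succ (succ (succ (succ (succ (succ (succ zero))))))))))


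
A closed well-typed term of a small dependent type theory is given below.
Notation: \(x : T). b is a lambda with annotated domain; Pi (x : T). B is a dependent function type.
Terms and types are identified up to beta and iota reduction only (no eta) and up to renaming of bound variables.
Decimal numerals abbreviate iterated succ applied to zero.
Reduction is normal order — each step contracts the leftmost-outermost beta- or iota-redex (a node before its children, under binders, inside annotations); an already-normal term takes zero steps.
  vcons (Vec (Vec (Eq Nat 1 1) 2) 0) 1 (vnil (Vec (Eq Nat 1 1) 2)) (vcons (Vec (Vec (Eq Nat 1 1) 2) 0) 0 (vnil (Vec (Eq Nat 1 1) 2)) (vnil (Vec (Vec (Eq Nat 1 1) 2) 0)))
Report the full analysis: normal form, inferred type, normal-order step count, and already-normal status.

resulting normal form:
  vcons (Vec (Vec (Eq Nat 1 1) 2) 0) 1 (vnil (Vec (Eq Nat 1 1) 2)) (vcons (Vec (Vec (Eq Nat 1 1) 2) 0) 0 (vnil (Vec (Eq Nat 1 1) 2)) (vnil (Vec (Vec (Eq Nat 1 1) 2) 0)))
inferred type:
  Vec (Vec (Vec (Eq Nat 1 1) 2) 0) 2
normal-order step count: 0
already normal: yes


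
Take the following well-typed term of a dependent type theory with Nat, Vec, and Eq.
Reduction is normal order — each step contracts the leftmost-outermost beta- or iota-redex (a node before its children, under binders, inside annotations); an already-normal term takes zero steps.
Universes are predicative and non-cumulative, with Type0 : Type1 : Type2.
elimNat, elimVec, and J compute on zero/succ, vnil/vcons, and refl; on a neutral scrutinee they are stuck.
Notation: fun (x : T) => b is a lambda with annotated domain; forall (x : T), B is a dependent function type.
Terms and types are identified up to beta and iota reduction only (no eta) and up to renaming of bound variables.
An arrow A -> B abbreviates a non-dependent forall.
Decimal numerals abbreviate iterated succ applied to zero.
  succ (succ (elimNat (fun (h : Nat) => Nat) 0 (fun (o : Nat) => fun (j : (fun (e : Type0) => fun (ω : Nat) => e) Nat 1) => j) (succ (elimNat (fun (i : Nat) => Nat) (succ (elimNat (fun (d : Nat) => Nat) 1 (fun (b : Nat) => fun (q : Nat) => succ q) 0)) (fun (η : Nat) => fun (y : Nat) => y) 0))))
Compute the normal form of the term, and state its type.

normal form:
  2
type:
  Nat
observation: the leftmost-outermost redex is an elimNat iota-redex, and normalization takes 14 steps.


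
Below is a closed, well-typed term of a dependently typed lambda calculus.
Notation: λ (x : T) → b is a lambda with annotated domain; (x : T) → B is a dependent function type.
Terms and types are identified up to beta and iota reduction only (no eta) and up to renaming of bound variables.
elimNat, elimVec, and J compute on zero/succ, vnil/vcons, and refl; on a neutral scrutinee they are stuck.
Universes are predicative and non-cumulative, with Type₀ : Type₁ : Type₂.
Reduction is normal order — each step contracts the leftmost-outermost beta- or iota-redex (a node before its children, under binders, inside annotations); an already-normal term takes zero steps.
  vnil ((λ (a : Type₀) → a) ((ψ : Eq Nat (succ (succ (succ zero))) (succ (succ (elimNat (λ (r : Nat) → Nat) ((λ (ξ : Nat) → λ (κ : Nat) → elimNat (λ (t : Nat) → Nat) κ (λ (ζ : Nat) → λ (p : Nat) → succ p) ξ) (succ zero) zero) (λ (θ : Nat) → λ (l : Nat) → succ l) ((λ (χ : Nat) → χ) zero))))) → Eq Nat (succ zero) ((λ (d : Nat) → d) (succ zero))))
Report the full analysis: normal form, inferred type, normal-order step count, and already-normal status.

resulting normal form:
  vnil ((a : Eq Nat (succ (succ (succ zero))) (succ (succ (succ zero)))) → Eq Nat (succ zero) (succ zero))
the term's type:
  Vec ((a : Eq Nat (succ (succ (succ zero))) (succ (succ (succ zero)))) → Eq Nat (succ zero) (succ zero)) zero
steps to reach normal form (normal order): 10
started in normal form: no
first redex: a beta-redex


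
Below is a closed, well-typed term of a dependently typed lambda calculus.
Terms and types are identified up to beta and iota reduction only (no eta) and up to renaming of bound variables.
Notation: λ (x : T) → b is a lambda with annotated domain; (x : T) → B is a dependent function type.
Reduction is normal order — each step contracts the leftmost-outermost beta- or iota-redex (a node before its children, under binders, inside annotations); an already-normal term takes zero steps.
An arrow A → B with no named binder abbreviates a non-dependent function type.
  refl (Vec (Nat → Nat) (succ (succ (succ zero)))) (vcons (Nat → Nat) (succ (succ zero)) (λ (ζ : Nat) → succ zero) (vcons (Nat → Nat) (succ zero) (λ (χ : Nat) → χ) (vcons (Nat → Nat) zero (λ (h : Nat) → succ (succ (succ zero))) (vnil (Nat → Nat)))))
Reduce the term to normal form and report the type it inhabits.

reduced normal form:
  refl (Vec (Nat → Nat) (succ (succ (succ zero)))) (vcons (Nat → Nat) (succ (succ zero)) (λ (ζ : Nat) → succ zero) (vcons (Nat → Nat) (succ zero) (λ (χ : Nat) → χ) (vcons (Nat → Nat) zero (λ (h : Nat) → succ (succ (succ zero))) (vnil (Nat → Nat)))))
inferred type:
  Eq (Vec (Nat → Nat) (succ (succ (succ zero)))) (vcons (Nat → Nat) (succ (succ zero)) (λ (ζ : Nat) → succ zero) (vcons (Nat → Nat) (succ zero) (λ (χ : Nat) → χ) (vcons (Nat → Nat) zero (λ (h : Nat) → succ (succ (succ zero))) (vnil (Nat → Nat))))) (vcons (Nat → Nat) (succ (succ zero)) (λ (α : Nat) → succ zero) (vcons (Nat → Nat) (succ zero) (λ (z : Nat) → z) (vcons (Nat → Nat) zero (λ (ε : Nat) → succ (succ (succ zero))) (vnil (Nat → Nat)))))


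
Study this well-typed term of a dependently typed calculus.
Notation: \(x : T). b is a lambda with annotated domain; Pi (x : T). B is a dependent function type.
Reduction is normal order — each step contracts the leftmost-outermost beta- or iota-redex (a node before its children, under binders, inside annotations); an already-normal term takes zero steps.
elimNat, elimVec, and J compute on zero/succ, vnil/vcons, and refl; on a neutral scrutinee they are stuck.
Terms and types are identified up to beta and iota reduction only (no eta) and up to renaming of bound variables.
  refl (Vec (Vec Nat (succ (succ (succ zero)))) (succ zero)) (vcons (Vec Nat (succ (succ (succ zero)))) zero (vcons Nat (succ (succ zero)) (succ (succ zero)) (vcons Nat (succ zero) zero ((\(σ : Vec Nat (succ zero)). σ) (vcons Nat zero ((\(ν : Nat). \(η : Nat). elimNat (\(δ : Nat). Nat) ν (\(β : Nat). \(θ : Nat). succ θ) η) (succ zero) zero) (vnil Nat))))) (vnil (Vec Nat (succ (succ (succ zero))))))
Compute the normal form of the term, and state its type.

resulting normal form:
  refl (Vec (Vec Nat (succ (succ (succ zero)))) (succ zero)) (vcons (Vec Nat (succ (succ (succ zero)))) zero (vcons Nat (succ (succ zero)) (succ (succ zero)) (vcons Nat (succ zero) zero (vcons Nat zero (succ zero) (vnil Nat)))) (vnil (Vec Nat (succ (succ (succ zero))))))
the term's type:
  Eq (Vec (Vec Nat (succ (succ (succ zero)))) (succ zero)) (vcons (Vec Nat (succ (succ (succ zero)))) zero (vcons Nat (succ (succ zero)) (succ (succ zero)) (vcons Nat (succ zero) zero (vcons Nat zero (succ zero) (vnil Nat)))) (vnil (Vec Nat (succ (succ (succ zero)))))) (vcons (Vec Nat (succ (succ (succ zero)))) zero (vcons Nat (succ (succ zero)) (succ (succ zero)) (vcons Nat (succ zero) zero (vcons Nat zero (succ zero) (vnil Nat)))) (vnil (Vec Nat (succ (succ (succ zero))))))


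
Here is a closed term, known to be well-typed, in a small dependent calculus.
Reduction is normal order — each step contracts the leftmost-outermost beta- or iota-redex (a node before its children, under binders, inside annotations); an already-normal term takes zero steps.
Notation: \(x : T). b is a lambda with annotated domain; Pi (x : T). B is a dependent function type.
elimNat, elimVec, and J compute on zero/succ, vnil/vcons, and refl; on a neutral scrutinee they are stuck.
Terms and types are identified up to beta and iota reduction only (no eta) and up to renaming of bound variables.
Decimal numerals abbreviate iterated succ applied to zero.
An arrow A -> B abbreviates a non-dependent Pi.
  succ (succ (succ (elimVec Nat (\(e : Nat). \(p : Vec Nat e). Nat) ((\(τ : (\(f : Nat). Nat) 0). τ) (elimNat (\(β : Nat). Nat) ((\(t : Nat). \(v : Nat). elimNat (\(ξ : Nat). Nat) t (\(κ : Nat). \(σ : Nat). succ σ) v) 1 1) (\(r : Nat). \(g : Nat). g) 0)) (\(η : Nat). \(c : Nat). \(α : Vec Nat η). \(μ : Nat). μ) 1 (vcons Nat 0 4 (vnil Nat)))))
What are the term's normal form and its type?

reduced normal form:
  5
the term's type:
  Nat


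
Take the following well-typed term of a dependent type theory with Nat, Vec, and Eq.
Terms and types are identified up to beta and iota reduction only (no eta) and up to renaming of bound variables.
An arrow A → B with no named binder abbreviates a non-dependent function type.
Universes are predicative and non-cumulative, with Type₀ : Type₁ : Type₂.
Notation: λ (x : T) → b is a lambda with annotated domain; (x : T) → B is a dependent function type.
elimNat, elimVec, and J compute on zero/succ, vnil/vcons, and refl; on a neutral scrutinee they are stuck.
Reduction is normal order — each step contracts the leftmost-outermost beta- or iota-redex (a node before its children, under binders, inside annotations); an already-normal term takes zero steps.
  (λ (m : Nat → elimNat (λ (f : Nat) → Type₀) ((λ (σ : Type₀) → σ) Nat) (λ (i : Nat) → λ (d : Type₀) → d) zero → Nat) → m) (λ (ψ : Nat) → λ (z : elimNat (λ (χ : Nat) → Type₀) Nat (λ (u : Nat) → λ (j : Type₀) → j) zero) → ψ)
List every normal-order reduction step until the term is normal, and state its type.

reduction (normal order):
  (λ (m : Nat → elimNat (λ (f : Nat) → Type₀) ((λ (σ : Type₀) → σ) Nat) (λ (i : Nat) → λ (d : Type₀) → d) zero → Nat) → m) (λ (ψ : Nat) → λ (z : elimNat (λ (χ : Nat) → Type₀) Nat (λ (u : Nat) → λ (j : Type₀) → j) zero) → ψ)
  ~> λ (m : Nat) → λ (f : elimNat (λ (σ : Nat) → Type₀) Nat (λ (i : Nat) → λ (d : Type₀) → d) zero) → m
  ~> λ (m : Nat) → λ (f : Nat) → m
inferred type:
  Nat → Nat → Nat


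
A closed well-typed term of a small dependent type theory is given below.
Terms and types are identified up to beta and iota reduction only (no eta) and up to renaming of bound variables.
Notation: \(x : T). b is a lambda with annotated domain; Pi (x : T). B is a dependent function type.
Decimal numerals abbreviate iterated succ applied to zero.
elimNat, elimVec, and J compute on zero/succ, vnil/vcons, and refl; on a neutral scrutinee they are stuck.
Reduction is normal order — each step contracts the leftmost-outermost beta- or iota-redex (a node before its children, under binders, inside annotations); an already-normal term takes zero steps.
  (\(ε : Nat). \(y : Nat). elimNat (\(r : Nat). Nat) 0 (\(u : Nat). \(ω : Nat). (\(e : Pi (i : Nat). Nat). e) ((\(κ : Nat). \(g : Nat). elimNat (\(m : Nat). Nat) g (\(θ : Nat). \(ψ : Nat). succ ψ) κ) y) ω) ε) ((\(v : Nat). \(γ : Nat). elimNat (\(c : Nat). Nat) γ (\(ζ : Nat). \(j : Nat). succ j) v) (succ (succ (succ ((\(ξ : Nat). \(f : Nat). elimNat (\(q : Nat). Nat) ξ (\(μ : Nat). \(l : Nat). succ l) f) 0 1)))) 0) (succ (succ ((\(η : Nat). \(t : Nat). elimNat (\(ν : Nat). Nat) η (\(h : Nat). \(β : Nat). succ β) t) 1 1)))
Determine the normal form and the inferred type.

normal form:
  16
the term's type:
  Nat
observation: the leftmost-outermost redex is a beta-redex, and normalization takes 58 steps.


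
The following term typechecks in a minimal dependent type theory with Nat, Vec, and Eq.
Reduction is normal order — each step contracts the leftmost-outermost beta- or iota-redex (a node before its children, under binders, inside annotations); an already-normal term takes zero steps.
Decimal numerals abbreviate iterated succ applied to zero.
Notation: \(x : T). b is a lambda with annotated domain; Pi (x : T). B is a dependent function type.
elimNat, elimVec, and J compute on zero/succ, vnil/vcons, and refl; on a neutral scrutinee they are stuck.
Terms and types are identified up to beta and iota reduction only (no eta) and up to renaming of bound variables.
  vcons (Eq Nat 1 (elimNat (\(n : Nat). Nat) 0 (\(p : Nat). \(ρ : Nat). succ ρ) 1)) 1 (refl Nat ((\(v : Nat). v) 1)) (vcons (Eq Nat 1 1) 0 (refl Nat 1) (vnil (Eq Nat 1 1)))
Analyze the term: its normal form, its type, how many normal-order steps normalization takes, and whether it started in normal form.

resulting normal form:
  vcons (Eq Nat 1 1) 1 (refl Nat 1) (vcons (Eq Nat 1 1) 0 (refl Nat 1) (vnil (Eq Nat 1 1)))
type:
  Vec (Eq Nat 1 1) 2
reduction steps (normal order): 5
already normal: no
first contracted redex: an elimNat iota-redex


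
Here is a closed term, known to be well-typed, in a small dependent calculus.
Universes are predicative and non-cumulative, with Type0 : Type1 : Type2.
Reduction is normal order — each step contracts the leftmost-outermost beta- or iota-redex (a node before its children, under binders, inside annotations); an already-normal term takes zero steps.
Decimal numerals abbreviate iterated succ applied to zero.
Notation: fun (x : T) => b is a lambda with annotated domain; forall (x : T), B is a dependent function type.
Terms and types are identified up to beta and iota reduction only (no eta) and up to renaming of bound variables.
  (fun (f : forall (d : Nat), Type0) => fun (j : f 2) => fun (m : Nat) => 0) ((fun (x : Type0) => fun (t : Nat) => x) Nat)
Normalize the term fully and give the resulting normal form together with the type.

reduced normal form:
  fun (f : Nat) => fun (d : Nat) => 0
inferred type:
  forall (f : Nat), forall (d : Nat), Nat


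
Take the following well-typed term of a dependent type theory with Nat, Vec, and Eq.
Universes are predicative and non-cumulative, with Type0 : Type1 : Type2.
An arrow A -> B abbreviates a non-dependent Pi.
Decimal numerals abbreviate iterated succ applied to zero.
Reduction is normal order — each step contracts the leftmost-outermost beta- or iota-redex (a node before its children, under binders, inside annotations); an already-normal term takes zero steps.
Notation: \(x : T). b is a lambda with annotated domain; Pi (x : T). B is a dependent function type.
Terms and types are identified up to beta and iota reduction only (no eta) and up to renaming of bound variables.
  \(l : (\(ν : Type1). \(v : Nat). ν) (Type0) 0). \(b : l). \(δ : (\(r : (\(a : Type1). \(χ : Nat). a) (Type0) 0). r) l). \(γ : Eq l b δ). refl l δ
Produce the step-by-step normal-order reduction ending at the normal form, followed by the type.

reduction (normal order):
  \(l : (\(ν : Type1). \(v : Nat). ν) (Type0) 0). \(b : l). \(δ : (\(r : (\(a : Type1). \(χ : Nat). a) (Type0) 0). r) l). \(γ : Eq l b δ). refl l δ
  ~> \(l : (\(ν : Nat). Type0) 0). \(v : l). \(b : (\(δ : (\(r : Type1). \(a : Nat). r) (Type0) 0). δ) l). \(χ : Eq l v b). refl l b
  ~> \(l : Type0). \(ν : l). \(v : (\(b : (\(δ : Type1). \(r : Nat). δ) (Type0) 0). b) l). \(a : Eq l ν v). refl l v
  ~> \(l : Type0). \(ν : l). \(v : l). \(b : Eq l ν v). refl l v
type:
  Pi (l : Type0). Pi (ν : l). Pi (v : l). Eq l ν v -> Eq l v v


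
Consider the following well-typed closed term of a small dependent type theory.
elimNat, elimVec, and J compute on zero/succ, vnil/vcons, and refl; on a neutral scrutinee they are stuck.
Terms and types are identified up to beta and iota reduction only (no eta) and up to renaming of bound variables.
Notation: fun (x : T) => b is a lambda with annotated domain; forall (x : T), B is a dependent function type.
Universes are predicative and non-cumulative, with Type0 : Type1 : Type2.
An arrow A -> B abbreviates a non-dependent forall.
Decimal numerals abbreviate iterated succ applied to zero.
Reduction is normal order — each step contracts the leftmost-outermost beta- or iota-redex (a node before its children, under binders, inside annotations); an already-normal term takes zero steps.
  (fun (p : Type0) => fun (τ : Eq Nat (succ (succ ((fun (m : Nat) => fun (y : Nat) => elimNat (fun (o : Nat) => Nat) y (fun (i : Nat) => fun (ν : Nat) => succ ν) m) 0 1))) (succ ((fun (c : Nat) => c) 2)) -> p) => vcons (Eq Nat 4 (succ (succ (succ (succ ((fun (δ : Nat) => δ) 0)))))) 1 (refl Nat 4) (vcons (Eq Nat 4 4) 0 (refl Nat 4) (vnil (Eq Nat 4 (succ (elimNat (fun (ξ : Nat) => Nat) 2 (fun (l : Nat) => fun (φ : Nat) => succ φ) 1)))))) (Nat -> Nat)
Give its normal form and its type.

reduced normal form:
  fun (p : Eq Nat 3 3 -> Nat -> Nat) => vcons (Eq Nat 4 4) 1 (refl Nat 4) (vcons (Eq Nat 4 4) 0 (refl Nat 4) (vnil (Eq Nat 4 4)))
inferred type:
  (Eq Nat 3 3 -> Nat -> Nat) -> Vec (Eq Nat 4 4) 2
observation: normalization takes exactly 10 steps under the normal-order strategy.


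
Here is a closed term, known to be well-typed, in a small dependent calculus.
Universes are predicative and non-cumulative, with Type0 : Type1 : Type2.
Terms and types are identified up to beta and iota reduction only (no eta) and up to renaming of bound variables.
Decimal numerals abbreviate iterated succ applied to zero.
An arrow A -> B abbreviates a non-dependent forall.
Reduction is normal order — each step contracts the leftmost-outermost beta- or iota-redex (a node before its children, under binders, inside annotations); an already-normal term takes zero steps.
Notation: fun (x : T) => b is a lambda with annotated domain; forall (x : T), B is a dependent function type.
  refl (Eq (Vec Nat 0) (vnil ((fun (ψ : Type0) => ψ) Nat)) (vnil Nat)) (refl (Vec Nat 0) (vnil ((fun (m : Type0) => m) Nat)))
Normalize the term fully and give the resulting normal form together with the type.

reduced normal form:
  refl (Eq (Vec Nat 0) (vnil Nat) (vnil Nat)) (refl (Vec Nat 0) (vnil Nat))
the term's type:
  Eq (Eq (Vec Nat 0) (vnil Nat) (vnil Nat)) (refl (Vec Nat 0) (vnil Nat)) (refl (Vec Nat 0) (vnil Nat))
observation: the first redex contracted is a beta-redex; the normal form is reached in 2 normal-order steps.


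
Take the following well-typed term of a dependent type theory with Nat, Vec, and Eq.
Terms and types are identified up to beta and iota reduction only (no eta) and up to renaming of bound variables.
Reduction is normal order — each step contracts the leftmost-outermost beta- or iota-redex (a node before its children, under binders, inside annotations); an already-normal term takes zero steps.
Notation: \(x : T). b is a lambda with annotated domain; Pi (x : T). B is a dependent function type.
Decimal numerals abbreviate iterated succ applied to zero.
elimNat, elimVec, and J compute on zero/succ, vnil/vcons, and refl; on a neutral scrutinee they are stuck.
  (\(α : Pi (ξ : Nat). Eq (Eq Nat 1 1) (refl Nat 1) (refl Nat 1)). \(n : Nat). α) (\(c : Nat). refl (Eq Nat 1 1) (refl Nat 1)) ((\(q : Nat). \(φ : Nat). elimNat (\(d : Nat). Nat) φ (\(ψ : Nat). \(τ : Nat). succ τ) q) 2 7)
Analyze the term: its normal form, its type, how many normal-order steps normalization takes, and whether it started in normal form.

reduced normal form:
  \(α : Nat). refl (Eq Nat 1 1) (refl Nat 1)
the term's type:
  Pi (α : Nat). Eq (Eq Nat 1 1) (refl Nat 1) (refl Nat 1)
reduction steps (normal order): 2
already normal: no
first redex: a beta-redex


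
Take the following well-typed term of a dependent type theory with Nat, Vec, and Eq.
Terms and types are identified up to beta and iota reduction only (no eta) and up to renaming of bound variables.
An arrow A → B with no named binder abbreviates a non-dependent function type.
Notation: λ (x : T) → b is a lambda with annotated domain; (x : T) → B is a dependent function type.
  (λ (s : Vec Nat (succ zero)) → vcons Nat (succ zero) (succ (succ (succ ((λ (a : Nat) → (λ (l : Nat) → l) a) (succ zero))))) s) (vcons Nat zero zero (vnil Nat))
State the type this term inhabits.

type:
  Vec Nat (succ (succ zero))


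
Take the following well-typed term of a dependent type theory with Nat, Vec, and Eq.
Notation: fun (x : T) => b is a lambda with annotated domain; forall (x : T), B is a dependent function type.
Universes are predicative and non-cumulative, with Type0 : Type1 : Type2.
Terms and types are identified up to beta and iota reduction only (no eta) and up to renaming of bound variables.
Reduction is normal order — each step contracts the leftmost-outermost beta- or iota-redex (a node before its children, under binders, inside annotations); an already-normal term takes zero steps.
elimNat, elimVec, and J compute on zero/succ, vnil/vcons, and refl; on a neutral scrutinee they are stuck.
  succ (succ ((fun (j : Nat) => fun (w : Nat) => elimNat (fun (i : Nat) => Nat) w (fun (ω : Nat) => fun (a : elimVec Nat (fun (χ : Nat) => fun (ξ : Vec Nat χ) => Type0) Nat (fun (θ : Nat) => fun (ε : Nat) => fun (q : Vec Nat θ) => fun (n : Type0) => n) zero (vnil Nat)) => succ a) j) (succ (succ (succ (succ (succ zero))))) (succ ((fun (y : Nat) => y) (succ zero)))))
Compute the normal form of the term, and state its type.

resulting normal form:
  succ (succ (succ (succ (succ (succ (succ (succ (succ zero))))))))
inferred type:
  Nat
observation: contracting a beta-redex first, the term normalizes in 19 steps.


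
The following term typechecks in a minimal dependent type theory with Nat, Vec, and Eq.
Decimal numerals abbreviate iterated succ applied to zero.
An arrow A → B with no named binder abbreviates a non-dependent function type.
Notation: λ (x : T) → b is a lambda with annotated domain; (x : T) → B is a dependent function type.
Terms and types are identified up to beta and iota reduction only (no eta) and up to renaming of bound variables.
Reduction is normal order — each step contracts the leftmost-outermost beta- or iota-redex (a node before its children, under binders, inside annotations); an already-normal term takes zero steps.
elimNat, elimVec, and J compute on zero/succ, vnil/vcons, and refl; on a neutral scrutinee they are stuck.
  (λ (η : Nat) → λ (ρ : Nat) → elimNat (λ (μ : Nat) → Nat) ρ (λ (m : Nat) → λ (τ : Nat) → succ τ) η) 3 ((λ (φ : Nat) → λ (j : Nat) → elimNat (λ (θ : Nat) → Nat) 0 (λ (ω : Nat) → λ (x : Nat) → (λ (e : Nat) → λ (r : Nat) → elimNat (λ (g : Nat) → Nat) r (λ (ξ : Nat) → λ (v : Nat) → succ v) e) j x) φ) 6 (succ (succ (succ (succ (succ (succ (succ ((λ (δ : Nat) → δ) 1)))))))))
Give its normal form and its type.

resulting normal form:
  51
inferred type:
  Nat
observation: the term reaches its normal form after 201 normal-order steps.


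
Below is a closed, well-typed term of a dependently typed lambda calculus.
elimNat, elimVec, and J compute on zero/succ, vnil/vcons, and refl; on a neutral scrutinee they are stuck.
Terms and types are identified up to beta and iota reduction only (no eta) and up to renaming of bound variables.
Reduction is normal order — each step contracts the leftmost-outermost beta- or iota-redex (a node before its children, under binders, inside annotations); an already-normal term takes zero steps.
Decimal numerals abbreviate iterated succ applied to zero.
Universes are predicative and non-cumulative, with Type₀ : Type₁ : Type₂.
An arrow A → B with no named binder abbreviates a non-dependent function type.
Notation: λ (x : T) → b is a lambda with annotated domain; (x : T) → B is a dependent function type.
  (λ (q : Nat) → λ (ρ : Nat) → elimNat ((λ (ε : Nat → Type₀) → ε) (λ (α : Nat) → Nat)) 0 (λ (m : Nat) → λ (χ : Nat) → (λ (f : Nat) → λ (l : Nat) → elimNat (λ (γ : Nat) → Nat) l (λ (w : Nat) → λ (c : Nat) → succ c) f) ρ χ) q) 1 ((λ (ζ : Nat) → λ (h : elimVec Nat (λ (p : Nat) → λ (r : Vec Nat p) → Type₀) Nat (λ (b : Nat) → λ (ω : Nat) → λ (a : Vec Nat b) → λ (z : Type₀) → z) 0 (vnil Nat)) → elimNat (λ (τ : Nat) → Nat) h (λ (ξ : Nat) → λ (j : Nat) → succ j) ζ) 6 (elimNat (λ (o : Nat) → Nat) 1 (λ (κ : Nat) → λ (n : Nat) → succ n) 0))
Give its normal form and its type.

resulting normal form:
  7
the term's type:
  Nat
observation: reduction starts at a beta-redex, and 52 normal-order steps reach the normal form.


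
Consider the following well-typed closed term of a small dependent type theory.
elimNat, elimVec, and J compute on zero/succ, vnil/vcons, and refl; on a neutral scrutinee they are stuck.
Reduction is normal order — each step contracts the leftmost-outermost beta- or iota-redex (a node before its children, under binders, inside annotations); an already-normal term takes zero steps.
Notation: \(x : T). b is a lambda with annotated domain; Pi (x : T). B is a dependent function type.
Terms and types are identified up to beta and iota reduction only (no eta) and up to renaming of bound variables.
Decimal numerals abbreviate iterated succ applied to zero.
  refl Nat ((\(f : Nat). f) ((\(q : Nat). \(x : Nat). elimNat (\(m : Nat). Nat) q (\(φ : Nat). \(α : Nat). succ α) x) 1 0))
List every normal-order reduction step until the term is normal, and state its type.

normal-order reduction:
  refl Nat ((\(f : Nat). f) ((\(q : Nat). \(x : Nat). elimNat (\(m : Nat). Nat) q (\(φ : Nat). \(α : Nat). succ α) x) 1 0))
  ~> refl Nat ((\(f : Nat). \(q : Nat). elimNat (\(x : Nat). Nat) f (\(m : Nat). \(φ : Nat). succ φ) q) 1 0)
  ~> refl Nat ((\(f : Nat). elimNat (\(q : Nat). Nat) 1 (\(x : Nat). \(m : Nat). succ m) f) 0)
  ~> refl Nat (elimNat (\(f : Nat). Nat) 1 (\(q : Nat). \(x : Nat). succ x) 0)
  ~> refl Nat 1
the term's type:
  Eq Nat 1 1


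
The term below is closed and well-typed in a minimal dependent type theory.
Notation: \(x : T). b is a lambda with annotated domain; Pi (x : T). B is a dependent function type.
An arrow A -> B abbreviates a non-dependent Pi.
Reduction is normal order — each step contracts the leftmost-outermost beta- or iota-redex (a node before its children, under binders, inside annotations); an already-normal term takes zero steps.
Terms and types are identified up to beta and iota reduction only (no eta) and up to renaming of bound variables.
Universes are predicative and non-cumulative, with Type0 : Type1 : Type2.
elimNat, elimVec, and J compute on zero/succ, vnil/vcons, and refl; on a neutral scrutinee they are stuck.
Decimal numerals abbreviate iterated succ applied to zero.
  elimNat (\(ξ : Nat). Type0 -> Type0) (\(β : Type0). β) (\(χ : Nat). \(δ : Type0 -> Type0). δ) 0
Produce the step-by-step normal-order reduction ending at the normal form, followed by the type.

reduction (normal order):
  elimNat (\(ξ : Nat). Type0 -> Type0) (\(β : Type0). β) (\(χ : Nat). \(δ : Type0 -> Type0). δ) 0
  ~> \(ξ : Type0). ξ
type:
  Type0 -> Type0


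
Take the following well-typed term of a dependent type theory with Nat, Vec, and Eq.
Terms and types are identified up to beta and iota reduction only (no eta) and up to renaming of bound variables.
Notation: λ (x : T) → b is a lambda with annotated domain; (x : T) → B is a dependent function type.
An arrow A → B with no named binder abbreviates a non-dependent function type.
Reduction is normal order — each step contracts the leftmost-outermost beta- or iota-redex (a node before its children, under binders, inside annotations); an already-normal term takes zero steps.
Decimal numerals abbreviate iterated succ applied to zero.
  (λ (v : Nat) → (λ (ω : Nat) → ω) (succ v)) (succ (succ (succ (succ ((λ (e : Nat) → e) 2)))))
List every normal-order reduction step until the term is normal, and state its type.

normal-order reduction sequence:
  (λ (v : Nat) → (λ (ω : Nat) → ω) (succ v)) (succ (succ (succ (succ ((λ (e : Nat) → e) 2)))))
  ~> (λ (v : Nat) → v) (succ (succ (succ (succ (succ ((λ (ω : Nat) → ω) 2))))))
  ~> succ (succ (succ (succ (succ ((λ (v : Nat) → v) 2)))))
  ~> 7
type:
  Nat
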